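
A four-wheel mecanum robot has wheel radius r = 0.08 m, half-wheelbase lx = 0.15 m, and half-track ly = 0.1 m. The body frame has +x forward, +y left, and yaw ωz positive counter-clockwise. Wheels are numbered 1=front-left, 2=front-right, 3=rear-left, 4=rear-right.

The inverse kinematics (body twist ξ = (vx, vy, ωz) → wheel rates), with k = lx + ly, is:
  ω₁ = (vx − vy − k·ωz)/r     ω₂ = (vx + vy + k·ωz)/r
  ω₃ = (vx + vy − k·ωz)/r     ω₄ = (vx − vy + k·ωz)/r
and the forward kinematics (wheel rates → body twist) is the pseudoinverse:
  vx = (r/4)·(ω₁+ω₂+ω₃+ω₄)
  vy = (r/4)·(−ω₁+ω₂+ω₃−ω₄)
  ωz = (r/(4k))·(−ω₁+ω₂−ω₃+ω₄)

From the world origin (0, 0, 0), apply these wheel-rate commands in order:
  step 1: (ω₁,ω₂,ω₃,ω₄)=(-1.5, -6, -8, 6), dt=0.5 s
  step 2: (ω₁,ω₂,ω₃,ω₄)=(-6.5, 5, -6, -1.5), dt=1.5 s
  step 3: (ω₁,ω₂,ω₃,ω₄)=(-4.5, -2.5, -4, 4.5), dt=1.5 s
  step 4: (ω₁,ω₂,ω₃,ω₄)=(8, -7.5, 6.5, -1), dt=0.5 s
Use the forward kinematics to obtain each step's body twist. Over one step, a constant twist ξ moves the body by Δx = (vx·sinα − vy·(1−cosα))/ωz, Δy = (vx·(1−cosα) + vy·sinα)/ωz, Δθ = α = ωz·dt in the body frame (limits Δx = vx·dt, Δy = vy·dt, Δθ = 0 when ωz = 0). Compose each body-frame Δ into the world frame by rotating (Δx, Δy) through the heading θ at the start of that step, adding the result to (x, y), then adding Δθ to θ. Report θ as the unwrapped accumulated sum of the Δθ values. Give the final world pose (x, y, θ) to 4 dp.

step 1: ξ=(vx,vy,ωz)=(-0.1900, -0.3700, 0.7600), dt=0.5 → body Δ=(-0.0580, -0.1984, 0.3800) → world pose (-0.0580, -0.1984, 0.3800)
step 2: ξ=(vx,vy,ωz)=(-0.1800, 0.1400, 1.2800), dt=1.5 → body Δ=(-0.2789, -0.0860, 1.9200) → world pose (-0.2852, -0.3817, 2.3000)
step 3: ξ=(vx,vy,ωz)=(-0.1300, -0.1300, 0.8400), dt=1.5 → body Δ=(-0.0399, -0.2548, 1.2600) → world pose (-0.0686, -0.2417, 3.5600)
step 4: ξ=(vx,vy,ωz)=(0.1200, -0.1600, -1.8400), dt=0.5 → body Δ=(0.0176, -0.0949, -0.9200) → world pose (-0.1232, -0.1622, 2.6400)

(-0.1232, -0.1622, 2.6400)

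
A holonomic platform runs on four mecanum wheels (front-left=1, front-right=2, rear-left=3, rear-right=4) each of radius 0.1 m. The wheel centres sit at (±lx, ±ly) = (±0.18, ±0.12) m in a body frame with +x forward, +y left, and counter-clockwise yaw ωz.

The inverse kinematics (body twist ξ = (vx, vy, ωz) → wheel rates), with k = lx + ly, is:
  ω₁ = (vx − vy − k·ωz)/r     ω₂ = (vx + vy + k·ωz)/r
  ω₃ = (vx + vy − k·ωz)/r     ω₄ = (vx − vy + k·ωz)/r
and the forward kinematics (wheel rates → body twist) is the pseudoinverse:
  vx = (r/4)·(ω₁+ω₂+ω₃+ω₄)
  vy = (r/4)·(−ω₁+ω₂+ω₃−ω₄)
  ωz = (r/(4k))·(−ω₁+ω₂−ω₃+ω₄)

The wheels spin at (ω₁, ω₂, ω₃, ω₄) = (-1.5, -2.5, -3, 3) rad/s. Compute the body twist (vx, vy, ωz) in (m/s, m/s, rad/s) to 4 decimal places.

(-0.1000, -0.1750, 0.4167)

k = lx + ly = 0.18 + 0.12 = 0.3000
ω₁+ω₂+ω₃+ω₄ = -4.0000  →  vx = (0.1/4)·-4.0000 = -0.1000
−ω₁+ω₂+ω₃−ω₄ = -7.0000  →  vy = (0.1/4)·-7.0000 = -0.1750
−ω₁+ω₂−ω₃+ω₄ = 5.0000  →  ωz = (0.1/1.2000)·5.0000 = 0.4167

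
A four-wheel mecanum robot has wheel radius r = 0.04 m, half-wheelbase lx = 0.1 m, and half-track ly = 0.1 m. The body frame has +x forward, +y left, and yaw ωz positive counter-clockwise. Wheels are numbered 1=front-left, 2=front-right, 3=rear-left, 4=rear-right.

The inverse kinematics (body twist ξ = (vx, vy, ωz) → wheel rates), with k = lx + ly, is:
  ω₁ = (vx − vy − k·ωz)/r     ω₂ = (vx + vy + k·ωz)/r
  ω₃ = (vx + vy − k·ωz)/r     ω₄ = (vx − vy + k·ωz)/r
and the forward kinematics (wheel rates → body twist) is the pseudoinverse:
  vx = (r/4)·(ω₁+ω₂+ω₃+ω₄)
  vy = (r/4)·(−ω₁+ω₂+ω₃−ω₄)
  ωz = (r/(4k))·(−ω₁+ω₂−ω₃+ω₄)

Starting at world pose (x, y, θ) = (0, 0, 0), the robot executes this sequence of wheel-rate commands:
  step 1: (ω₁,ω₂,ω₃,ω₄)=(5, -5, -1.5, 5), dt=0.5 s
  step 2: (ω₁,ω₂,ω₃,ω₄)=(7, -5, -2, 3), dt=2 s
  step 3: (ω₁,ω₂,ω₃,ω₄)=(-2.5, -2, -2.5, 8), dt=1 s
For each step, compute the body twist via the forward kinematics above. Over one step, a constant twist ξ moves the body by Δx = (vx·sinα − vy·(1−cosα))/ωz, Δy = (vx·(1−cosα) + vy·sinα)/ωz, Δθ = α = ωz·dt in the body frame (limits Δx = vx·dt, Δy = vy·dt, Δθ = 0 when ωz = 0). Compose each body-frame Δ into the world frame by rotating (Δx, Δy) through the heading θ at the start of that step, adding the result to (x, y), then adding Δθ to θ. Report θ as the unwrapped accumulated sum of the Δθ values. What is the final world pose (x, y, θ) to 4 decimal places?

(-0.1138, -0.5007, -0.2375)

step 1: ξ=(vx,vy,ωz)=(0.0350, -0.1650, -0.1750), dt=0.5 → body Δ=(0.0139, -0.0832, -0.0875) → world pose (0.0139, -0.0832, -0.0875)
step 2: ξ=(vx,vy,ωz)=(0.0300, -0.1700, -0.3500), dt=2.0 → body Δ=(-0.0590, -0.3331, -0.7000) → world pose (-0.0740, -0.4098, -0.7875)
step 3: ξ=(vx,vy,ωz)=(0.0100, -0.1000, 0.5500), dt=1.0 → body Δ=(0.0363, -0.0924, 0.5500) → world pose (-0.1138, -0.5007, -0.2375)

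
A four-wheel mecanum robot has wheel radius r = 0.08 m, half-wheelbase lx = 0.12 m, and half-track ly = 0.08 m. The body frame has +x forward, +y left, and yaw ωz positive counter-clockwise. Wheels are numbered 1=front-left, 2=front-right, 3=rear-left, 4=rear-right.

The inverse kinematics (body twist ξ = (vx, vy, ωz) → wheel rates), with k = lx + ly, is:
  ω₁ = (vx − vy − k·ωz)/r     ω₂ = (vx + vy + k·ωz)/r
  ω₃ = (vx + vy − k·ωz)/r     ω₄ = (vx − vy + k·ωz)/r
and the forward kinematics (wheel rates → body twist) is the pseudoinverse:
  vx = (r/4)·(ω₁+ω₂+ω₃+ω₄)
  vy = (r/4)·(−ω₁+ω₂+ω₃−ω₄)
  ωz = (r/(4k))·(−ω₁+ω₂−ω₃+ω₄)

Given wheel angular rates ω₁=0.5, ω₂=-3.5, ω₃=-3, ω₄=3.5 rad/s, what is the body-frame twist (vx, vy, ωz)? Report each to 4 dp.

k = lx + ly = 0.12 + 0.08 = 0.2000
ω₁+ω₂+ω₃+ω₄ = -2.5000  →  vx = (0.08/4)·-2.5000 = -0.0500
−ω₁+ω₂+ω₃−ω₄ = -10.5000  →  vy = (0.08/4)·-10.5000 = -0.2100
−ω₁+ω₂−ω₃+ω₄ = 2.5000  →  ωz = (0.08/0.8000)·2.5000 = 0.2500

(-0.0500, -0.2100, 0.2500)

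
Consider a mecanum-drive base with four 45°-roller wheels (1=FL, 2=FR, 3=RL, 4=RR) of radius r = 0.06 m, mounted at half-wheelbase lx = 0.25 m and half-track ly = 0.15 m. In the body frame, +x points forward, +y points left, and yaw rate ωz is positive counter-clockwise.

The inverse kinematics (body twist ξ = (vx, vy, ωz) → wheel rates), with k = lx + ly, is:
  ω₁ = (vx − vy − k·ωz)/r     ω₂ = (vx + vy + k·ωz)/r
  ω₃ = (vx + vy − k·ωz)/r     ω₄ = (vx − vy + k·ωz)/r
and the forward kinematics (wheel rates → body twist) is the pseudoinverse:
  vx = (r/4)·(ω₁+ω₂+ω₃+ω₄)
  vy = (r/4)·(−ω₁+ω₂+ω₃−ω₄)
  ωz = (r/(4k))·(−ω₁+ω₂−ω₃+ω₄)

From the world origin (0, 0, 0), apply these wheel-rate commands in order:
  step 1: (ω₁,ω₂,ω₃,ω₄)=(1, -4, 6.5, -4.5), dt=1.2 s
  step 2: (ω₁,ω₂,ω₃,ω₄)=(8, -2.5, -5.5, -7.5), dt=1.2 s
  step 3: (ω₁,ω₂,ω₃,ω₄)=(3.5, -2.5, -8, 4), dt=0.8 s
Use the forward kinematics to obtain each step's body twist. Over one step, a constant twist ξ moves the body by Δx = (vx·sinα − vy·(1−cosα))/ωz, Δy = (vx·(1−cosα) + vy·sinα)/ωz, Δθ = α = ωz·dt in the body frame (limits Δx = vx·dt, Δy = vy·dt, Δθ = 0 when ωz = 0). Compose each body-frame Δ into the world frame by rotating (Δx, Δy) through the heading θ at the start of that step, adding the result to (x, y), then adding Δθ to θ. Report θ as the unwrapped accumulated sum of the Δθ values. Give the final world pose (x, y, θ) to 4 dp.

step 1: ξ=(vx,vy,ωz)=(-0.0150, 0.0900, -0.6000), dt=1.2 → body Δ=(0.0207, 0.1051, -0.7200) → world pose (0.0207, 0.1051, -0.7200)
step 2: ξ=(vx,vy,ωz)=(-0.1125, -0.1275, -0.4688), dt=1.2 → body Δ=(-0.1699, -0.1081, -0.5625) → world pose (-0.1783, 0.1359, -1.2825)
step 3: ξ=(vx,vy,ωz)=(-0.0450, -0.2700, 0.2250), dt=0.8 → body Δ=(-0.0164, -0.2181, 0.1800) → world pose (-0.3920, 0.0896, -1.1025)

(-0.3920, 0.0896, -1.1025)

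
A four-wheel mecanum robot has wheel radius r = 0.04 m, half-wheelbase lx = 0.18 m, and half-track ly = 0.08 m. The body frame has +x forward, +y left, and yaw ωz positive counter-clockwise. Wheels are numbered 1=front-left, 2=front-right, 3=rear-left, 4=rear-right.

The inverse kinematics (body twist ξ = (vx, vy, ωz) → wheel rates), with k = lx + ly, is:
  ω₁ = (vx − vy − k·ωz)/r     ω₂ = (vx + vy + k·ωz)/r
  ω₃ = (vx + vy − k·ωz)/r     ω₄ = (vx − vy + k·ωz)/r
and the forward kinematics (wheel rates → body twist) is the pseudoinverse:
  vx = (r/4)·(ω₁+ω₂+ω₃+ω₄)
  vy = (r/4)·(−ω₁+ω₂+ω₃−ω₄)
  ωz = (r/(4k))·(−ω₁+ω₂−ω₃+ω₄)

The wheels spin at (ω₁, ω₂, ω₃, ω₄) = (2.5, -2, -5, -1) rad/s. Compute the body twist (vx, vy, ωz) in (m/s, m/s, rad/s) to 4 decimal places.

k = lx + ly = 0.18 + 0.08 = 0.2600
ω₁+ω₂+ω₃+ω₄ = -5.5000  →  vx = (0.04/4)·-5.5000 = -0.0550
−ω₁+ω₂+ω₃−ω₄ = -8.5000  →  vy = (0.04/4)·-8.5000 = -0.0850
−ω₁+ω₂−ω₃+ω₄ = -0.5000  →  ωz = (0.04/1.0400)·-0.5000 = -0.0192

(-0.0550, -0.0850, -0.0192)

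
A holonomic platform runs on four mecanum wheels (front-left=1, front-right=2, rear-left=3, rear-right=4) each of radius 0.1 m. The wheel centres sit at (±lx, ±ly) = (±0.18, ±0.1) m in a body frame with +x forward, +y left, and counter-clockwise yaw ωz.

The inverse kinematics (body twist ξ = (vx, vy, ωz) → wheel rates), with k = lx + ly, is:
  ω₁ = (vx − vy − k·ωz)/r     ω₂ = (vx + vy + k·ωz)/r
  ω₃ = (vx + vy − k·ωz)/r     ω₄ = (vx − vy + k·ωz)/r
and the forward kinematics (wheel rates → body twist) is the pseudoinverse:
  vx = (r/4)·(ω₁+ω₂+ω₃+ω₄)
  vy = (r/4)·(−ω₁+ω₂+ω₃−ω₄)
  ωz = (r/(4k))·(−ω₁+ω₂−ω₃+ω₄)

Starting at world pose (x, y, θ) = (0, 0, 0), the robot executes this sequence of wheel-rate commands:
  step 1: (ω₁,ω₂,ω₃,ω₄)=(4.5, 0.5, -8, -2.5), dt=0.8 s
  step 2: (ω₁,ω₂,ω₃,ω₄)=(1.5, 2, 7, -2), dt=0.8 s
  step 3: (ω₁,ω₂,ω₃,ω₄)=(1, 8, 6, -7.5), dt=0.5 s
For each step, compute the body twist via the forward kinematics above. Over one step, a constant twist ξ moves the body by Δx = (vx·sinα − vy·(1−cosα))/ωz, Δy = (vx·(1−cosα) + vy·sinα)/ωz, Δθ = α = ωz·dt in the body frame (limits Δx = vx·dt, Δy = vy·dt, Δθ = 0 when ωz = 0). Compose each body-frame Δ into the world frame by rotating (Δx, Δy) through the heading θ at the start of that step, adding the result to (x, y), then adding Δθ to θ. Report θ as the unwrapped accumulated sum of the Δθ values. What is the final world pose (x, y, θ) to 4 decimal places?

step 1: ξ=(vx,vy,ωz)=(-0.1375, -0.2375, 0.1339), dt=0.8 → body Δ=(-0.0996, -0.1955, 0.1071) → world pose (-0.0996, -0.1955, 0.1071)
step 2: ξ=(vx,vy,ωz)=(0.2125, 0.2375, -0.7589), dt=0.8 → body Δ=(0.2157, 0.1285, -0.6071) → world pose (0.1011, -0.0447, -0.5000)
step 3: ξ=(vx,vy,ωz)=(0.1875, 0.5125, -0.5804), dt=0.5 → body Δ=(0.1294, 0.2392, -0.2902) → world pose (0.3293, 0.1032, -0.7902)

(0.3293, 0.1032, -0.7902)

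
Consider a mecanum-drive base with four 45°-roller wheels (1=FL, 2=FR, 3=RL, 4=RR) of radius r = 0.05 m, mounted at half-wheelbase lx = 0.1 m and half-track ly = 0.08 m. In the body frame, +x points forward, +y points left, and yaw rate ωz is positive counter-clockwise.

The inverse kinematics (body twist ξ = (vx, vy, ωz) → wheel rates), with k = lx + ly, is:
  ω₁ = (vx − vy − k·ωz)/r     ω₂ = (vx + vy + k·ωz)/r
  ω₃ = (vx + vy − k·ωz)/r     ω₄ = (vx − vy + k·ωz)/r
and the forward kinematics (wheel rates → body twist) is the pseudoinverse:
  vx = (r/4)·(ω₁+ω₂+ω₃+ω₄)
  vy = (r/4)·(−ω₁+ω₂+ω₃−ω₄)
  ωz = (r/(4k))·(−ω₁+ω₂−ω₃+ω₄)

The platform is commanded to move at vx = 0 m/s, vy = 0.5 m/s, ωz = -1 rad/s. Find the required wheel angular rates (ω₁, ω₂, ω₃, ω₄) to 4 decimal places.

(-6.4000, 6.4000, 13.6000, -13.6000)

k = lx + ly = 0.1 + 0.08 = 0.1800;  k·ωz = 0.1800·-1 = -0.1800
ω₁ (FL) = (vx − vy − k·ωz)/r = -0.3200/0.05 = -6.4000
ω₂ (FR) = (vx + vy + k·ωz)/r = 0.3200/0.05 = 6.4000
ω₃ (RL) = (vx + vy − k·ωz)/r = 0.6800/0.05 = 13.6000
ω₄ (RR) = (vx − vy + k·ωz)/r = -0.6800/0.05 = -13.6000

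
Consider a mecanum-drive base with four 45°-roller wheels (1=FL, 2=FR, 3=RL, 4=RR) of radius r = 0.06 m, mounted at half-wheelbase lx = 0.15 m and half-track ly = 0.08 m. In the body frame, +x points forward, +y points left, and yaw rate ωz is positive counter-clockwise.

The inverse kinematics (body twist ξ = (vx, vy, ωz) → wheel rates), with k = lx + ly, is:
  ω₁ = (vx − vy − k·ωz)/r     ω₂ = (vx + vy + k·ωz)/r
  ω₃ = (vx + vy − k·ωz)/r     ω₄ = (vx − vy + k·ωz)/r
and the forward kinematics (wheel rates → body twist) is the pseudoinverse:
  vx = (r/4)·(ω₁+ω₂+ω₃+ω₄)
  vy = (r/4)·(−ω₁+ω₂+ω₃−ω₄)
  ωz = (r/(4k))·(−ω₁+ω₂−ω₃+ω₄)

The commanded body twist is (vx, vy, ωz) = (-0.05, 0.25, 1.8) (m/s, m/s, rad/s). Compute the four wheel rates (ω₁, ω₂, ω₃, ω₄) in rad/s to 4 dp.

k = lx + ly = 0.15 + 0.08 = 0.2300;  k·ωz = 0.2300·1.8 = 0.4140
ω₁ (FL) = (vx − vy − k·ωz)/r = -0.7140/0.06 = -11.9000
ω₂ (FR) = (vx + vy + k·ωz)/r = 0.6140/0.06 = 10.2333
ω₃ (RL) = (vx + vy − k·ωz)/r = -0.2140/0.06 = -3.5667
ω₄ (RR) = (vx − vy + k·ωz)/r = 0.1140/0.06 = 1.9000

(-11.9000, 10.2333, -3.5667, 1.9000)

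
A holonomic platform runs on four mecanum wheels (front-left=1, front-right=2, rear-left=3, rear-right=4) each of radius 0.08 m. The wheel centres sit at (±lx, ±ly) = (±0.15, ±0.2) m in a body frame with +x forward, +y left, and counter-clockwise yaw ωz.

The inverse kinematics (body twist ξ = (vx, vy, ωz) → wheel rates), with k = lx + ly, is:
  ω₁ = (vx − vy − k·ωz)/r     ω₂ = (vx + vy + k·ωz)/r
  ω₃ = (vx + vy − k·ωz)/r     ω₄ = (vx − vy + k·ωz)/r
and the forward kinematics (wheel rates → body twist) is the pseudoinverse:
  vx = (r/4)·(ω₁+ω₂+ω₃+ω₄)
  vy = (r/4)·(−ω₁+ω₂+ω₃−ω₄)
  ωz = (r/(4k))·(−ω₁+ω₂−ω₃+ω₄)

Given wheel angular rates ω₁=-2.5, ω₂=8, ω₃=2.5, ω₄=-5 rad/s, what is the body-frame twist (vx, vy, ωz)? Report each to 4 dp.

(0.0600, 0.3600, 0.1714)

k = lx + ly = 0.15 + 0.2 = 0.3500
ω₁+ω₂+ω₃+ω₄ = 3.0000  →  vx = (0.08/4)·3.0000 = 0.0600
−ω₁+ω₂+ω₃−ω₄ = 18.0000  →  vy = (0.08/4)·18.0000 = 0.3600
−ω₁+ω₂−ω₃+ω₄ = 3.0000  →  ωz = (0.08/1.4000)·3.0000 = 0.1714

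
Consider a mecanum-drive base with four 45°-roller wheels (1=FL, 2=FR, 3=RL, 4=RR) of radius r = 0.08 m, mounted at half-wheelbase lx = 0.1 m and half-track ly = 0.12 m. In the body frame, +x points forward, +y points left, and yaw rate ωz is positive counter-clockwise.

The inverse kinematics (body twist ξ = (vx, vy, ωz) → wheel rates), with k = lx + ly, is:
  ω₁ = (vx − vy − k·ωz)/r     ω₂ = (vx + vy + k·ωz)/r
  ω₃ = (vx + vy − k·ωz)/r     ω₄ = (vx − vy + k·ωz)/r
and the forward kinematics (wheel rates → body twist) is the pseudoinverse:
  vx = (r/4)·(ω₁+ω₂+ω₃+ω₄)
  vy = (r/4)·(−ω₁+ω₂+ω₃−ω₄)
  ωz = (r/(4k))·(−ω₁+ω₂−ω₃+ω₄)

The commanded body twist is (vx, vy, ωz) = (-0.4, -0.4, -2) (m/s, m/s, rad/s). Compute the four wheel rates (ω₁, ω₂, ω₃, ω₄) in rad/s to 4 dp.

k = lx + ly = 0.1 + 0.12 = 0.2200;  k·ωz = 0.2200·-2 = -0.4400
ω₁ (FL) = (vx − vy − k·ωz)/r = 0.4400/0.08 = 5.5000
ω₂ (FR) = (vx + vy + k·ωz)/r = -1.2400/0.08 = -15.5000
ω₃ (RL) = (vx + vy − k·ωz)/r = -0.3600/0.08 = -4.5000
ω₄ (RR) = (vx − vy + k·ωz)/r = -0.4400/0.08 = -5.5000

(5.5000, -15.5000, -4.5000, -5.5000)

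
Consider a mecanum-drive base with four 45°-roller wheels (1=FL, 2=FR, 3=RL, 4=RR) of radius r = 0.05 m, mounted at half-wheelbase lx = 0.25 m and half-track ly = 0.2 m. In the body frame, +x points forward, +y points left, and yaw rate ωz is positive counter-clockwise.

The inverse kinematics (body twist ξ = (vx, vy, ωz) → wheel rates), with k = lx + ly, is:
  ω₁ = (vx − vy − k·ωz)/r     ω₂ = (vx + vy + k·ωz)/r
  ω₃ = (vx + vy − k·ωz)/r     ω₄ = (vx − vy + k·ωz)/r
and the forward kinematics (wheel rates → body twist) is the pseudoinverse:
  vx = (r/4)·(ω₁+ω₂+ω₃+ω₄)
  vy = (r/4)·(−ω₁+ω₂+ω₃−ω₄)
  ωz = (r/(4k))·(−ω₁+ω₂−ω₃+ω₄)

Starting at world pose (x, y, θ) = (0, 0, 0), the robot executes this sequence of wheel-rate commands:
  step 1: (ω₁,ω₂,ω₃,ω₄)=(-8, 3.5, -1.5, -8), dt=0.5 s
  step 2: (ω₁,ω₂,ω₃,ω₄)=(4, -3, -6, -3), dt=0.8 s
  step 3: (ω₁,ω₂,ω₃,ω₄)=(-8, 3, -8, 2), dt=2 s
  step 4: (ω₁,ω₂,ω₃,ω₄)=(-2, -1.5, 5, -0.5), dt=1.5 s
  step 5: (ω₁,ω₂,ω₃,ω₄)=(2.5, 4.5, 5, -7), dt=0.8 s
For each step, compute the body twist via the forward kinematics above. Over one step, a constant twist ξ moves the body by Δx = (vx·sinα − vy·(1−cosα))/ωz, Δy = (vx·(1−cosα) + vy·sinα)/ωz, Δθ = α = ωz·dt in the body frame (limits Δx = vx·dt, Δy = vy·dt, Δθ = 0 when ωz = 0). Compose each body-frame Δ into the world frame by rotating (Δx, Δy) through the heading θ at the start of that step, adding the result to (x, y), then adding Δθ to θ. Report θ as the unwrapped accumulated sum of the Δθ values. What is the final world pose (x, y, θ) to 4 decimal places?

step 1: ξ=(vx,vy,ωz)=(-0.1750, 0.2250, 0.1389), dt=0.5 → body Δ=(-0.0913, 0.1094, 0.0694) → world pose (-0.0913, 0.1094, 0.0694)
step 2: ξ=(vx,vy,ωz)=(-0.1000, -0.1250, -0.1111), dt=0.8 → body Δ=(-0.0843, -0.0963, -0.0889) → world pose (-0.1688, 0.0074, -0.0194)
step 3: ξ=(vx,vy,ωz)=(-0.1375, 0.0125, 0.5833), dt=2.0 → body Δ=(-0.2297, -0.1233, 1.1667) → world pose (-0.4009, -0.1114, 1.1472)
step 4: ξ=(vx,vy,ωz)=(0.0125, 0.0750, -0.1389), dt=1.5 → body Δ=(0.0303, 0.1097, -0.2083) → world pose (-0.4885, -0.0387, 0.9389)
step 5: ξ=(vx,vy,ωz)=(0.0625, 0.1750, -0.2778), dt=0.8 → body Δ=(0.0651, 0.1333, -0.2222) → world pose (-0.5576, 0.0926, 0.7167)

(-0.5576, 0.0926, 0.7167)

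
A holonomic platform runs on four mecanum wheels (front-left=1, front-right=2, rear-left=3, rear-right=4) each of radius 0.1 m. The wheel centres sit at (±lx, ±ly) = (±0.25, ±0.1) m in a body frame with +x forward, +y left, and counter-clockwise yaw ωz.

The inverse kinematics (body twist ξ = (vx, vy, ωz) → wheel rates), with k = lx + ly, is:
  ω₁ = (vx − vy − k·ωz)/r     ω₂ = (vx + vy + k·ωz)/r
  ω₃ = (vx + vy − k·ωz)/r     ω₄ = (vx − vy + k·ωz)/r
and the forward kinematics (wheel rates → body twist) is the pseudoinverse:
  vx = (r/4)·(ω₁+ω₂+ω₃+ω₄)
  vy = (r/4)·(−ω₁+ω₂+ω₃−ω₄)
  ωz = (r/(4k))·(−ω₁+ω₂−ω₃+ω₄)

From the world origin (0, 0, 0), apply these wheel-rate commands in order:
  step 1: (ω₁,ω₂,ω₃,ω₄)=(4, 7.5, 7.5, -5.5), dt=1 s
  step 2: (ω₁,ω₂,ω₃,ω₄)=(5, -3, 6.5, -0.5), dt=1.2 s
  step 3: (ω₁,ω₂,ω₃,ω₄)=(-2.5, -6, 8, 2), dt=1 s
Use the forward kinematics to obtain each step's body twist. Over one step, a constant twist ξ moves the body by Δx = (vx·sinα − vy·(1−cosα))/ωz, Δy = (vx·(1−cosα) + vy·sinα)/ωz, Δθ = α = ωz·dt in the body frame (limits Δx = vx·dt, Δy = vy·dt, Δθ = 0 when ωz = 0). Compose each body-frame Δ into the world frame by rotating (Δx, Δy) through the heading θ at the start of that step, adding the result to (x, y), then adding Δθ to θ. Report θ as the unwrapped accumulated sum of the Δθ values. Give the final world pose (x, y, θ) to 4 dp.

(0.4959, -0.0208, -2.6429)

step 1: ξ=(vx,vy,ωz)=(0.3375, 0.4125, -0.6786), dt=1.0 → body Δ=(0.4469, 0.2714, -0.6786) → world pose (0.4469, 0.2714, -0.6786)
step 2: ξ=(vx,vy,ωz)=(0.2000, -0.0250, -1.0714), dt=1.2 → body Δ=(0.1624, -0.1566, -1.2857) → world pose (0.4750, 0.0476, -1.9643)
step 3: ξ=(vx,vy,ωz)=(0.0375, 0.0625, -0.6786), dt=1.0 → body Δ=(0.0551, 0.0456, -0.6786) → world pose (0.4959, -0.0208, -2.6429)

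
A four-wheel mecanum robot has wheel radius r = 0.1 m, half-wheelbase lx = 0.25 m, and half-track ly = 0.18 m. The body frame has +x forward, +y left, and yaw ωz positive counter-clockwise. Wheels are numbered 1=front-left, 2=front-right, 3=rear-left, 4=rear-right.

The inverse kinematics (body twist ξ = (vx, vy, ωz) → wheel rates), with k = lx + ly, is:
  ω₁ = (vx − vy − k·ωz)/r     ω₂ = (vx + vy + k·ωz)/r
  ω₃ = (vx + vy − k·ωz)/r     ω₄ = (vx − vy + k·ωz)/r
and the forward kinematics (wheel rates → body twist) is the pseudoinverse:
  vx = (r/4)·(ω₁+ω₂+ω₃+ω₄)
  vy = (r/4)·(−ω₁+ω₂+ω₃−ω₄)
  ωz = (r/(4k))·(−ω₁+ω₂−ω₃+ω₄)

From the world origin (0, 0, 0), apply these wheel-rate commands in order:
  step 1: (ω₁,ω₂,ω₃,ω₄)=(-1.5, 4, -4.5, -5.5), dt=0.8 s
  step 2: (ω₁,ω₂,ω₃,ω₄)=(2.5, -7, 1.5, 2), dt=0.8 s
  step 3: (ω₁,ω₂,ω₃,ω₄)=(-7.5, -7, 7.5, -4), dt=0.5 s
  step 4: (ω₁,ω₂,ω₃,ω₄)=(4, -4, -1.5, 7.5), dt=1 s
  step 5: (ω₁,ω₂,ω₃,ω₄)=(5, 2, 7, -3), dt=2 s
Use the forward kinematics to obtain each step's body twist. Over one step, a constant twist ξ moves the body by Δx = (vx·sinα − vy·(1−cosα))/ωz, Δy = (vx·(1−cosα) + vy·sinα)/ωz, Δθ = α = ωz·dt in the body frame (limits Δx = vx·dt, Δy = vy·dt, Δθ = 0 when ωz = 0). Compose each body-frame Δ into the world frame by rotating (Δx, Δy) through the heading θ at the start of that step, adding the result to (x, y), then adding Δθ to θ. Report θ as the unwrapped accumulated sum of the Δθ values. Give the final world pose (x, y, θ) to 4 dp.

(0.1391, -0.7040, -1.9826)

step 1: ξ=(vx,vy,ωz)=(-0.1875, 0.1625, 0.2616), dt=0.8 → body Δ=(-0.1625, 0.1134, 0.2093) → world pose (-0.1625, 0.1134, 0.2093)
step 2: ξ=(vx,vy,ωz)=(-0.0250, -0.2500, -0.5233), dt=0.8 → body Δ=(-0.0607, -0.1901, -0.4186) → world pose (-0.1823, -0.0851, -0.2093)
step 3: ξ=(vx,vy,ωz)=(-0.2750, 0.3000, -0.6395), dt=0.5 → body Δ=(-0.1114, 0.1693, -0.3198) → world pose (-0.2561, 0.1036, -0.5291)
step 4: ξ=(vx,vy,ωz)=(0.1500, -0.4250, 0.0581), dt=1.0 → body Δ=(0.1623, -0.4204, 0.0581) → world pose (-0.3282, -0.3412, -0.4709)
step 5: ξ=(vx,vy,ωz)=(0.2750, 0.1750, -0.7558), dt=2.0 → body Δ=(0.5811, -0.1112, -1.5116) → world pose (0.1391, -0.7040, -1.9826)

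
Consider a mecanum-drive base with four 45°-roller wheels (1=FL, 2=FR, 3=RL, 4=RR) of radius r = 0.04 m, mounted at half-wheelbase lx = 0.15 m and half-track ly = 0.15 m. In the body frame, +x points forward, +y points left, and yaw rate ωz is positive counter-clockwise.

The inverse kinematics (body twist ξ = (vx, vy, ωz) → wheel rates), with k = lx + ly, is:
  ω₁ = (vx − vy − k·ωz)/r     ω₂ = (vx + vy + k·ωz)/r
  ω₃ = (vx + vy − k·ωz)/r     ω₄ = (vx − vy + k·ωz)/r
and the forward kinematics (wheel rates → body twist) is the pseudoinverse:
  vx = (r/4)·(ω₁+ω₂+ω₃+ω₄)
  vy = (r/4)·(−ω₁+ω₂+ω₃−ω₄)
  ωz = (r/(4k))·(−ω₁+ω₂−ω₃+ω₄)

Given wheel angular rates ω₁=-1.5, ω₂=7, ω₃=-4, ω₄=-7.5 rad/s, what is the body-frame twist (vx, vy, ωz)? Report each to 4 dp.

k = lx + ly = 0.15 + 0.15 = 0.3000
ω₁+ω₂+ω₃+ω₄ = -6.0000  →  vx = (0.04/4)·-6.0000 = -0.0600
−ω₁+ω₂+ω₃−ω₄ = 12.0000  →  vy = (0.04/4)·12.0000 = 0.1200
−ω₁+ω₂−ω₃+ω₄ = 5.0000  →  ωz = (0.04/1.2000)·5.0000 = 0.1667

(-0.0600, 0.1200, 0.1667)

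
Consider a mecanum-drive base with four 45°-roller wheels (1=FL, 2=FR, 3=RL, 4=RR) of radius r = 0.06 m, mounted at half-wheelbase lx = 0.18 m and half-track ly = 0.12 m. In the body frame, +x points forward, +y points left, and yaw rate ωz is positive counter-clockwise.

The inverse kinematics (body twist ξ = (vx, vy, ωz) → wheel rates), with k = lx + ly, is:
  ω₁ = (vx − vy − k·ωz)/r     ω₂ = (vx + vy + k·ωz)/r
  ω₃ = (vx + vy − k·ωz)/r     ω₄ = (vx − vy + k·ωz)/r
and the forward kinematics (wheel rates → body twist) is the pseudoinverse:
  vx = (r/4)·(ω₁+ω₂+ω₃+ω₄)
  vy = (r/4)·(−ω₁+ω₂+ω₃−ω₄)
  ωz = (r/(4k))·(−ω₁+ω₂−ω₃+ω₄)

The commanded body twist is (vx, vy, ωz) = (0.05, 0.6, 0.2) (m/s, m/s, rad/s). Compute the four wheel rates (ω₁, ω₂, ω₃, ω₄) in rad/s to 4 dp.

(-10.1667, 11.8333, 9.8333, -8.1667)

k = lx + ly = 0.18 + 0.12 = 0.3000;  k·ωz = 0.3000·0.2 = 0.0600
ω₁ (FL) = (vx − vy − k·ωz)/r = -0.6100/0.06 = -10.1667
ω₂ (FR) = (vx + vy + k·ωz)/r = 0.7100/0.06 = 11.8333
ω₃ (RL) = (vx + vy − k·ωz)/r = 0.5900/0.06 = 9.8333
ω₄ (RR) = (vx − vy + k·ωz)/r = -0.4900/0.06 = -8.1667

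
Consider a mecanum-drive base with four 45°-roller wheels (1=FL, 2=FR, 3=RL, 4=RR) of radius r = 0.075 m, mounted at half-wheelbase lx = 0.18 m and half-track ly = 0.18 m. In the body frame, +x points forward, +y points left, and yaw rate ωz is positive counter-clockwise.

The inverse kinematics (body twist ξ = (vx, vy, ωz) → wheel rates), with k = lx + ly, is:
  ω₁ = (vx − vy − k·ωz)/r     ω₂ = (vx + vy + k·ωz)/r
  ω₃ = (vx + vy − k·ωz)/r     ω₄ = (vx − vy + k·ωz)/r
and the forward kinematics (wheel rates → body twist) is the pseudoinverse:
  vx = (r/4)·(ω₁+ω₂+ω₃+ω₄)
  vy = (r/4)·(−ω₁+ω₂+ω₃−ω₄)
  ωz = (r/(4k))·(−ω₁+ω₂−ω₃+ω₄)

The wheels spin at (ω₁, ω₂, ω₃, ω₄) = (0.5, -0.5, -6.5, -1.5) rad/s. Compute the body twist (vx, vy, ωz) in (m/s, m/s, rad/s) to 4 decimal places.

(-0.1500, -0.1125, 0.2083)

k = lx + ly = 0.18 + 0.18 = 0.3600
ω₁+ω₂+ω₃+ω₄ = -8.0000  →  vx = (0.075/4)·-8.0000 = -0.1500
−ω₁+ω₂+ω₃−ω₄ = -6.0000  →  vy = (0.075/4)·-6.0000 = -0.1125
−ω₁+ω₂−ω₃+ω₄ = 4.0000  →  ωz = (0.075/1.4400)·4.0000 = 0.2083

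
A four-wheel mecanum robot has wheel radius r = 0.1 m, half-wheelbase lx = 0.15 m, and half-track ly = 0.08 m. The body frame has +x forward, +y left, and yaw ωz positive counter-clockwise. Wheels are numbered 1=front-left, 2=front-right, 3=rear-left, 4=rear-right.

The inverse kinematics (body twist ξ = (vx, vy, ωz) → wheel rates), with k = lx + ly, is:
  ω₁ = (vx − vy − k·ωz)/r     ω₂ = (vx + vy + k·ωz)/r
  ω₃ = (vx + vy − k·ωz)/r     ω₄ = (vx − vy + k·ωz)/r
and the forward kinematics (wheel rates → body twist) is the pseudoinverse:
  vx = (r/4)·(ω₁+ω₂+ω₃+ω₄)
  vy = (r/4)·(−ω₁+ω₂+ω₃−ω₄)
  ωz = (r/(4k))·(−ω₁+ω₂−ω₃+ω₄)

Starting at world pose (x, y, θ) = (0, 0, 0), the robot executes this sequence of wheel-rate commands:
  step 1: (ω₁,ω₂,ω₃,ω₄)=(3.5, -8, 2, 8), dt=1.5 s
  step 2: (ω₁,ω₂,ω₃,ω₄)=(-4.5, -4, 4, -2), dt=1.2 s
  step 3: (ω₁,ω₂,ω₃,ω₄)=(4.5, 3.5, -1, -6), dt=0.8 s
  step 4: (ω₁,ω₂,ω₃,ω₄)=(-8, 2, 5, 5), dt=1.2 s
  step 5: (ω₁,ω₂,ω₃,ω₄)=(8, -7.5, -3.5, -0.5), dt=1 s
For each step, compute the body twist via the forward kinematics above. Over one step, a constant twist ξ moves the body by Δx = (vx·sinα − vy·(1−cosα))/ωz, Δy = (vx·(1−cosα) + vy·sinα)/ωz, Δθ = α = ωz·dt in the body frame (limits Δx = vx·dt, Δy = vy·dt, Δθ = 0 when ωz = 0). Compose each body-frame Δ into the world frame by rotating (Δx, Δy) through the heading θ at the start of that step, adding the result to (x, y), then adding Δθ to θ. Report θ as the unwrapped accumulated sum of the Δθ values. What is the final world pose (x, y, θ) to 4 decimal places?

step 1: ξ=(vx,vy,ωz)=(0.1375, -0.4375, -0.5978), dt=1.5 → body Δ=(-0.0953, -0.6582, -0.8967) → world pose (-0.0953, -0.6582, -0.8967)
step 2: ξ=(vx,vy,ωz)=(-0.1625, 0.1625, -0.5978), dt=1.2 → body Δ=(-0.1117, 0.2457, -0.7174) → world pose (0.0269, -0.4176, -1.6141)
step 3: ξ=(vx,vy,ωz)=(0.0250, 0.1000, -0.6522), dt=0.8 → body Δ=(0.0395, 0.0713, -0.5217) → world pose (0.0964, -0.4601, -2.1359)
step 4: ξ=(vx,vy,ωz)=(0.1000, 0.2500, 1.0870), dt=1.2 → body Δ=(-0.0807, 0.2897, 1.3043) → world pose (0.3843, -0.5471, -0.8315)
step 5: ξ=(vx,vy,ωz)=(-0.0875, -0.4625, -1.3587), dt=1.0 → body Δ=(-0.3317, -0.2819, -1.3587) → world pose (-0.0475, -0.4919, -2.1902)

(-0.0475, -0.4919, -2.1902)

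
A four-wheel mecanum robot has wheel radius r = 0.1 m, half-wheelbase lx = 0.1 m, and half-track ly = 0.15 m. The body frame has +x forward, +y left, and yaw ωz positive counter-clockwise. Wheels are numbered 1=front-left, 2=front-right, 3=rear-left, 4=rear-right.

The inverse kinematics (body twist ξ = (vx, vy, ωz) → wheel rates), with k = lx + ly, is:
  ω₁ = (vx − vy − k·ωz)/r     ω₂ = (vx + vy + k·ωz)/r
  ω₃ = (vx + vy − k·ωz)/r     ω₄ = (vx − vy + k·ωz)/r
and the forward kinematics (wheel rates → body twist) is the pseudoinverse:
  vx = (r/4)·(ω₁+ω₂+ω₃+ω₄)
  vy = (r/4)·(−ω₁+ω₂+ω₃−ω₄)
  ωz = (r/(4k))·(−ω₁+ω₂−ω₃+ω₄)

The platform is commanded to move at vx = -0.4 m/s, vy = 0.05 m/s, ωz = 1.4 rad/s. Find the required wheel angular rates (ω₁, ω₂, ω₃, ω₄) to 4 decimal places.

k = lx + ly = 0.1 + 0.15 = 0.2500;  k·ωz = 0.2500·1.4 = 0.3500
ω₁ (FL) = (vx − vy − k·ωz)/r = -0.8000/0.1 = -8.0000
ω₂ (FR) = (vx + vy + k·ωz)/r = 0.0000/0.1 = 0.0000
ω₃ (RL) = (vx + vy − k·ωz)/r = -0.7000/0.1 = -7.0000
ω₄ (RR) = (vx − vy + k·ωz)/r = -0.1000/0.1 = -1.0000

(-8.0000, 0.0000, -7.0000, -1.0000)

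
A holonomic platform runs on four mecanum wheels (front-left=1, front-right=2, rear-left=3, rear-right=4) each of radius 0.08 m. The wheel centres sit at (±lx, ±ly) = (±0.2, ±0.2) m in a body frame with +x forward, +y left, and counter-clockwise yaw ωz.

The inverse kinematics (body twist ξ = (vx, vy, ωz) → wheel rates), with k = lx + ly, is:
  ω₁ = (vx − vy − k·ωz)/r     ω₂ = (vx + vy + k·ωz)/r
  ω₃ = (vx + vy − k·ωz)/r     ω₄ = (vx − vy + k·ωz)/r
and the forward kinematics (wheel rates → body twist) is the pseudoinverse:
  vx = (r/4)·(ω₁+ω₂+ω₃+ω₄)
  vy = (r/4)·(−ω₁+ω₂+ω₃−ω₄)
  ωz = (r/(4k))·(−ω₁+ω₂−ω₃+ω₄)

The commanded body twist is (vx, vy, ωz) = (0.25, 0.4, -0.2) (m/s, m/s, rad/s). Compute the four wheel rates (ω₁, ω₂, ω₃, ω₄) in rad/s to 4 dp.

k = lx + ly = 0.2 + 0.2 = 0.4000;  k·ωz = 0.4000·-0.2 = -0.0800
ω₁ (FL) = (vx − vy − k·ωz)/r = -0.0700/0.08 = -0.8750
ω₂ (FR) = (vx + vy + k·ωz)/r = 0.5700/0.08 = 7.1250
ω₃ (RL) = (vx + vy − k·ωz)/r = 0.7300/0.08 = 9.1250
ω₄ (RR) = (vx − vy + k·ωz)/r = -0.2300/0.08 = -2.8750

(-0.8750, 7.1250, 9.1250, -2.8750)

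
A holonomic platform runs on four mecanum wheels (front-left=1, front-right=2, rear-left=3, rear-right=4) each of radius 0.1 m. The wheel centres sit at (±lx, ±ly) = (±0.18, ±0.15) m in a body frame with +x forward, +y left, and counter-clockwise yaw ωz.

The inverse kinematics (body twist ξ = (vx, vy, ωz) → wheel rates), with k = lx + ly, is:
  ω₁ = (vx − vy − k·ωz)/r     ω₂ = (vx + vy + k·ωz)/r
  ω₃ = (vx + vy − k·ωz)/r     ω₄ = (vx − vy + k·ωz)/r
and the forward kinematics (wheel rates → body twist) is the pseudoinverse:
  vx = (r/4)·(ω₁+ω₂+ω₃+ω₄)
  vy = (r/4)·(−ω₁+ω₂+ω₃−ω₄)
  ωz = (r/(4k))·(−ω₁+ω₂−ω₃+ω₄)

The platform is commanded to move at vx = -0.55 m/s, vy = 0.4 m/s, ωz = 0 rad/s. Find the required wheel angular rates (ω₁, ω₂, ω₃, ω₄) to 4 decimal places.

(-9.5000, -1.5000, -1.5000, -9.5000)

k = lx + ly = 0.18 + 0.15 = 0.3300;  k·ωz = 0.3300·0 = 0.0000
ω₁ (FL) = (vx − vy − k·ωz)/r = -0.9500/0.1 = -9.5000
ω₂ (FR) = (vx + vy + k·ωz)/r = -0.1500/0.1 = -1.5000
ω₃ (RL) = (vx + vy − k·ωz)/r = -0.1500/0.1 = -1.5000
ω₄ (RR) = (vx − vy + k·ωz)/r = -0.9500/0.1 = -9.5000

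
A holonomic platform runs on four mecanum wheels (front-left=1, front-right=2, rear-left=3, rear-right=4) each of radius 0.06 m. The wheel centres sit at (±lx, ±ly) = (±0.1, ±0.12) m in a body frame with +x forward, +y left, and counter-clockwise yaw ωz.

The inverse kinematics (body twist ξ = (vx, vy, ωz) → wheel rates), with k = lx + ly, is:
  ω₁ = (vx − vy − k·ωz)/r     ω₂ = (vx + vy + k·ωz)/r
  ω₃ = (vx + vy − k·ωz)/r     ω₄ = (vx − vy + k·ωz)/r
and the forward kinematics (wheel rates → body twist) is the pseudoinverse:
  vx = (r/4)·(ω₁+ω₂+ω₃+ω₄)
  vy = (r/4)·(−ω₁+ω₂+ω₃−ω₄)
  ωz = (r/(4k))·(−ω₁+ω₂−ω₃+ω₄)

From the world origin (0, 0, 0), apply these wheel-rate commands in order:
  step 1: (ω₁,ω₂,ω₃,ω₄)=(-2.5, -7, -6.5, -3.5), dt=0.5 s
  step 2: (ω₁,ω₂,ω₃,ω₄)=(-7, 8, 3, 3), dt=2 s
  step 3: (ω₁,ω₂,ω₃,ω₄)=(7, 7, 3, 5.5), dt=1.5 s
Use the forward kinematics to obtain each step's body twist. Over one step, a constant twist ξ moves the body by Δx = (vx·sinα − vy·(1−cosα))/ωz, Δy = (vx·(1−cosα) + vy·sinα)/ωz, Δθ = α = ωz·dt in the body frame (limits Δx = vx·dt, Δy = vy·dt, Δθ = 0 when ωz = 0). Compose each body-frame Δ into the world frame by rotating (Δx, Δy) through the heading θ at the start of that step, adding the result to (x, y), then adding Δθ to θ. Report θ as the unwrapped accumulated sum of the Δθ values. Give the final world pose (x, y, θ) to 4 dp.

(-0.5756, 0.7635, 2.2500)

step 1: ξ=(vx,vy,ωz)=(-0.2925, -0.1125, -0.1023), dt=0.5 → body Δ=(-0.1476, -0.0525, -0.0511) → world pose (-0.1476, -0.0525, -0.0511)
step 2: ξ=(vx,vy,ωz)=(0.1050, 0.2250, 1.0227), dt=2.0 → body Δ=(-0.2292, 0.3453, 2.0455) → world pose (-0.3589, 0.3040, 1.9943)
step 3: ξ=(vx,vy,ωz)=(0.3375, -0.0375, 0.1705), dt=1.5 → body Δ=(0.5079, 0.0087, 0.2557) → world pose (-0.5756, 0.7635, 2.2500)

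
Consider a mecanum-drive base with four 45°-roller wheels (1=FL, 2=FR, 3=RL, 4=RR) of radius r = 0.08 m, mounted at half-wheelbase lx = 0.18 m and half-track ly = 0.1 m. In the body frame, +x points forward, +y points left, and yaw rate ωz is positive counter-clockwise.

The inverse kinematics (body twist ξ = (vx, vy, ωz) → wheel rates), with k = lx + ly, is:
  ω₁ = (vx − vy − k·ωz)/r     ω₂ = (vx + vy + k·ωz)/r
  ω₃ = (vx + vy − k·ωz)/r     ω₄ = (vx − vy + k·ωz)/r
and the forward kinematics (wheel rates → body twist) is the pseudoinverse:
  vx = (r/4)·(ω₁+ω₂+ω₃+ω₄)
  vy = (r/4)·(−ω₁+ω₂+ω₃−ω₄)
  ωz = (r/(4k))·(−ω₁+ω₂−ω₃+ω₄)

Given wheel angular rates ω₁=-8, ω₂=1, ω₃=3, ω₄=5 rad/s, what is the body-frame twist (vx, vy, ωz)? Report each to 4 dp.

k = lx + ly = 0.18 + 0.1 = 0.2800
ω₁+ω₂+ω₃+ω₄ = 1.0000  →  vx = (0.08/4)·1.0000 = 0.0200
−ω₁+ω₂+ω₃−ω₄ = 7.0000  →  vy = (0.08/4)·7.0000 = 0.1400
−ω₁+ω₂−ω₃+ω₄ = 11.0000  →  ωz = (0.08/1.1200)·11.0000 = 0.7857

(0.0200, 0.1400, 0.7857)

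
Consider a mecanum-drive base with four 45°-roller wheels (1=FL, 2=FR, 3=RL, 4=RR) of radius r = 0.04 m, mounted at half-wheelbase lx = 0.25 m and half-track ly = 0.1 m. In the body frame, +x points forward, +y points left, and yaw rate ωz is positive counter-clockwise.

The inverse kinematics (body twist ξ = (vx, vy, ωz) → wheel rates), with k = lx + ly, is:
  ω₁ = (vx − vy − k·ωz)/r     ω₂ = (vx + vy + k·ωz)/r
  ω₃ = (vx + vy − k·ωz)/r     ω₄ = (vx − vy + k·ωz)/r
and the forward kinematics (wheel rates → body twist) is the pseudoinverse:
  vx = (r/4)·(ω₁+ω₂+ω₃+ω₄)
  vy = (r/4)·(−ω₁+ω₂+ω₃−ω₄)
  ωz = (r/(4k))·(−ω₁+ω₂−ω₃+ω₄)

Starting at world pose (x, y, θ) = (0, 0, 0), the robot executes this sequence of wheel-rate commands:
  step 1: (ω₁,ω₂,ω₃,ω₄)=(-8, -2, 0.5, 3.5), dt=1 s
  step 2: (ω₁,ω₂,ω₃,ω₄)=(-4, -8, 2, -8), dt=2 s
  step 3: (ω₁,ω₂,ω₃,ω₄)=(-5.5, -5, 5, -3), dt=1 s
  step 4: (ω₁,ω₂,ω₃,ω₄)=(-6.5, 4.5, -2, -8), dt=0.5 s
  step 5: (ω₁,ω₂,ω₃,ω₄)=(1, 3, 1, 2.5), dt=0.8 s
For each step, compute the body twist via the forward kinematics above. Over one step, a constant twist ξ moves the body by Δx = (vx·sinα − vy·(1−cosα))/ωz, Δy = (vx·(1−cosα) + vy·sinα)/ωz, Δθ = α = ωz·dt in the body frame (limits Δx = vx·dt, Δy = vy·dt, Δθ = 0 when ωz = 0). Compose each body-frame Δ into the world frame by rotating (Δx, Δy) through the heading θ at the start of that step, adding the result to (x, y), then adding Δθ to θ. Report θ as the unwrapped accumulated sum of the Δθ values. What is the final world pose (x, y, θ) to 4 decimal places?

step 1: ξ=(vx,vy,ωz)=(-0.0600, 0.0300, 0.2571), dt=1.0 → body Δ=(-0.0632, 0.0220, 0.2571) → world pose (-0.0632, 0.0220, 0.2571)
step 2: ξ=(vx,vy,ωz)=(-0.1800, 0.0600, -0.4000), dt=2.0 → body Δ=(-0.2773, 0.2441, -0.8000) → world pose (-0.3935, 0.1875, -0.5429)
step 3: ξ=(vx,vy,ωz)=(-0.0850, 0.0850, -0.2143), dt=1.0 → body Δ=(-0.0753, 0.0934, -0.2143) → world pose (-0.4096, 0.3064, -0.7571)
step 4: ξ=(vx,vy,ωz)=(-0.1200, 0.1700, 0.1429), dt=0.5 → body Δ=(-0.0630, 0.0828, 0.0714) → world pose (-0.3986, 0.4098, -0.6857)
step 5: ξ=(vx,vy,ωz)=(0.0750, 0.0050, 0.1000), dt=0.8 → body Δ=(0.0598, 0.0064, 0.0800) → world pose (-0.3482, 0.3769, -0.6057)

(-0.3482, 0.3769, -0.6057)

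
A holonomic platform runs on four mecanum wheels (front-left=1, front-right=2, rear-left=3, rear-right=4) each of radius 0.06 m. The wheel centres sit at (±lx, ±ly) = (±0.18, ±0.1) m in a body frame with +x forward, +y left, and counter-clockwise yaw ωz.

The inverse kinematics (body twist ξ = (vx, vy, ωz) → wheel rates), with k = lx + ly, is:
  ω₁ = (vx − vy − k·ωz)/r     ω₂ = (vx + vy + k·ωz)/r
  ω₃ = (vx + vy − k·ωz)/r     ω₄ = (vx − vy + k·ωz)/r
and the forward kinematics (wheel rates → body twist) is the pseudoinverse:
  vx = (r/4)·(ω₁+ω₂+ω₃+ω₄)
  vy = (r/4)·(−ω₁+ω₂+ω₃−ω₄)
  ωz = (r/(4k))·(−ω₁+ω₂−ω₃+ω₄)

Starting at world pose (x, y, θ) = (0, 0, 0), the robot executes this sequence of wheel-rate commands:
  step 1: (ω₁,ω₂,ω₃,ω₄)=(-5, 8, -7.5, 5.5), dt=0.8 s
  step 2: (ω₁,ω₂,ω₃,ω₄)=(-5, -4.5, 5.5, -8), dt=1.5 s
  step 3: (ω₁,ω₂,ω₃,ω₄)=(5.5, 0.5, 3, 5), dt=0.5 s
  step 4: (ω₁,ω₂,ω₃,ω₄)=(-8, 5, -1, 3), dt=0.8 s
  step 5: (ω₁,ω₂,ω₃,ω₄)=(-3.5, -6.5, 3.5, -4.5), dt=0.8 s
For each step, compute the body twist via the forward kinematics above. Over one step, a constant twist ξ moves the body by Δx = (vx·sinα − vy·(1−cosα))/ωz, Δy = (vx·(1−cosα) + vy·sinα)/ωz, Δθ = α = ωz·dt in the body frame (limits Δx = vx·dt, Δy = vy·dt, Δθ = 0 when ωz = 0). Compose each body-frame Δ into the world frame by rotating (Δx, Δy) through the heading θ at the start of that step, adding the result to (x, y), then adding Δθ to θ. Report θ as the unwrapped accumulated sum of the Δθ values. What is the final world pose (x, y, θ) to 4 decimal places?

step 1: ξ=(vx,vy,ωz)=(0.0150, 0.0000, 1.3929), dt=0.8 → body Δ=(0.0097, 0.0060, 1.1143) → world pose (0.0097, 0.0060, 1.1143)
step 2: ξ=(vx,vy,ωz)=(-0.1800, 0.2100, -0.6964), dt=1.5 → body Δ=(-0.0734, 0.3894, -1.0446) → world pose (-0.3722, 0.1118, 0.0696)
step 3: ξ=(vx,vy,ωz)=(0.2100, -0.1050, -0.1607), dt=0.5 → body Δ=(0.1028, -0.0567, -0.0804) → world pose (-0.2658, 0.0624, -0.0107)
step 4: ξ=(vx,vy,ωz)=(-0.0150, 0.1350, 0.9107), dt=0.8 → body Δ=(-0.0486, 0.0945, 0.7286) → world pose (-0.3133, 0.1575, 0.7179)
step 5: ξ=(vx,vy,ωz)=(-0.1650, 0.0750, -0.5893), dt=0.8 → body Δ=(-0.1133, 0.0883, -0.4714) → world pose (-0.4568, 0.1495, 0.2464)

(-0.4568, 0.1495, 0.2464)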